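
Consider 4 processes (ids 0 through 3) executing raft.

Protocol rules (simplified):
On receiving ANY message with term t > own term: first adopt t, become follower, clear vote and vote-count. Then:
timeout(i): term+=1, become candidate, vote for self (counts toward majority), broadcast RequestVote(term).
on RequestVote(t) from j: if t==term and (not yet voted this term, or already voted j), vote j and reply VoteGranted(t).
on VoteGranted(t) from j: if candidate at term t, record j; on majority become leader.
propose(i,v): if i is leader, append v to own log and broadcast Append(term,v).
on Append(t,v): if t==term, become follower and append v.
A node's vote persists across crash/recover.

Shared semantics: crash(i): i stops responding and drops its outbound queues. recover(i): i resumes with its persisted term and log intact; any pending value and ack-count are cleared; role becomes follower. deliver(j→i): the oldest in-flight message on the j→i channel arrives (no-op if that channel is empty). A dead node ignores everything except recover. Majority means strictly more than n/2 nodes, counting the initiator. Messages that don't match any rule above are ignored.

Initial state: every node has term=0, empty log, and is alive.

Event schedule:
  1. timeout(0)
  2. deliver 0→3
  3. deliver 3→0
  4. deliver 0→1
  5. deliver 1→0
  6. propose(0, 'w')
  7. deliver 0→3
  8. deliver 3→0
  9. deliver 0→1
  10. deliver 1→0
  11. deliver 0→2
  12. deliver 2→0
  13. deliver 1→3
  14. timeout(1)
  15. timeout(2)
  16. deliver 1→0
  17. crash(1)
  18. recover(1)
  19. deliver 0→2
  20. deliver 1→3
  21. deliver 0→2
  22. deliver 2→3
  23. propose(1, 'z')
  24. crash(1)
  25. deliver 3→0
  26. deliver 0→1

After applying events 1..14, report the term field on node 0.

1

[1] timeout(0) → N0(cand t1 [-])
[2] deliver 0→3 → N3(foll t1 [-])
[3] deliver 3→0 → ∅
[4] deliver 0→1 → N1(foll t1 [-])
[5] deliver 1→0 → N0(lead t1 [-])
[6] propose(0,'w') → N0(lead t1 [w])
[7] deliver 0→3 → N3(foll t1 [w])
[8] deliver 3→0 → ∅
[9] deliver 0→1 → N1(foll t1 [w])
[10] deliver 1→0 → ∅
[11] deliver 0→2 → N2(foll t1 [-])
[12] deliver 2→0 → ∅
[13] deliver 1→3 → ∅
[14] timeout(1) → N1(cand t2 [w])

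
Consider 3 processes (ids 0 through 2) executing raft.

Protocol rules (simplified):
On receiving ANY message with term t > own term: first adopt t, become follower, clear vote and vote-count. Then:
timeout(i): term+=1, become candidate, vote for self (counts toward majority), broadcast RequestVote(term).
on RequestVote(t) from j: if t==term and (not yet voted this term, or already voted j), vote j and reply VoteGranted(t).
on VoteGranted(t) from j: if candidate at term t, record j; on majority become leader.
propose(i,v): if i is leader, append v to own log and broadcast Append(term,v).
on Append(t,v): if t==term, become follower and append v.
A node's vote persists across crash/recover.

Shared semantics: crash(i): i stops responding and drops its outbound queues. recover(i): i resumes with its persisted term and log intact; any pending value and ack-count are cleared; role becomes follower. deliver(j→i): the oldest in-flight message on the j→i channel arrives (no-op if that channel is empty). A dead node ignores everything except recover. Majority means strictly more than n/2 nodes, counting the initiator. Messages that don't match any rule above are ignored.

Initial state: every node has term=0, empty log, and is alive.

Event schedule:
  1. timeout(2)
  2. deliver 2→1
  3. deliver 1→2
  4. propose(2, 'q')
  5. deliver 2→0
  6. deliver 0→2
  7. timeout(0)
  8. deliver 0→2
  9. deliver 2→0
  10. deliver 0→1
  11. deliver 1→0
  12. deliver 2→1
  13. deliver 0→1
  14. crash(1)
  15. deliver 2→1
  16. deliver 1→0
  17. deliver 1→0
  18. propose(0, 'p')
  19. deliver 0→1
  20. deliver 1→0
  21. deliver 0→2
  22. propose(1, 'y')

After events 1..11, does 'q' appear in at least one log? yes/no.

1. timeout(2):  <2:cand t1 ->
2. deliver 2→1:  <1:foll t1 ->
3. deliver 1→2:  <2:lead t1 ->
4. propose(2,'q'):  <2:lead t1 q>
5. deliver 2→0:  <0:foll t1 ->
6. deliver 0→2:  nop
7. timeout(0):  <0:cand t2 ->
8. deliver 0→2:  <2:foll t2 q>
9. deliver 2→0:  nop
10. deliver 0→1:  <1:foll t2 ->
11. deliver 1→0:  <0:lead t2 ->

yes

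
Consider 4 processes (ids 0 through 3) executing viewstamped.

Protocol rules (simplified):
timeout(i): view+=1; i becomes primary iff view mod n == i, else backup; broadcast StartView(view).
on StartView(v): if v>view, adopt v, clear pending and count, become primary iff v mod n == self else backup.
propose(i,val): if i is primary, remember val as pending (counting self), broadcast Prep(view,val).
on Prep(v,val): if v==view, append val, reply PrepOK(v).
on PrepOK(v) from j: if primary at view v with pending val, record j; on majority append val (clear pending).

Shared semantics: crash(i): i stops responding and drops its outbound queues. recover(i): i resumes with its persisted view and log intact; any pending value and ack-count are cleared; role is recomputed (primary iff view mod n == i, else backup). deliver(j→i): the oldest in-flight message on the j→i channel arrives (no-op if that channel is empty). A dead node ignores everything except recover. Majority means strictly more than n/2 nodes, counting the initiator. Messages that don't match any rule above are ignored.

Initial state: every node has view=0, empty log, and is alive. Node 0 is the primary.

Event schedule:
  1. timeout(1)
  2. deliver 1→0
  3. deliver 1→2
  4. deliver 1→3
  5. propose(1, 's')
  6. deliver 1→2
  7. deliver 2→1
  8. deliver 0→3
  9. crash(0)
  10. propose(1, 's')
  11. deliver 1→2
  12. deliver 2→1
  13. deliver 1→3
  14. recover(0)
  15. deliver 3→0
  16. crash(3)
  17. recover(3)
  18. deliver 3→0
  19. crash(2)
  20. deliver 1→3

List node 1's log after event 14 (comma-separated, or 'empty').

[1] timeout(1) → N1(prim v1 [-])
[2] deliver 1→0 → N0(back v1 [-])
[3] deliver 1→2 → N2(back v1 [-])
[4] deliver 1→3 → N3(back v1 [-])
[5] propose(1,'s') → ∅
[6] deliver 1→2 → N2(back v1 [s])
[7] deliver 2→1 → ∅
[8] deliver 0→3 → ∅
[9] crash(0) → N0(✗back v1 [-])
[10] propose(1,'s') → ∅
[11] deliver 1→2 → N2(back v1 [s,s])
[12] deliver 2→1 → ∅
[13] deliver 1→3 → N3(back v1 [s])
[14] recover(0) → N0(back v1 [-])

empty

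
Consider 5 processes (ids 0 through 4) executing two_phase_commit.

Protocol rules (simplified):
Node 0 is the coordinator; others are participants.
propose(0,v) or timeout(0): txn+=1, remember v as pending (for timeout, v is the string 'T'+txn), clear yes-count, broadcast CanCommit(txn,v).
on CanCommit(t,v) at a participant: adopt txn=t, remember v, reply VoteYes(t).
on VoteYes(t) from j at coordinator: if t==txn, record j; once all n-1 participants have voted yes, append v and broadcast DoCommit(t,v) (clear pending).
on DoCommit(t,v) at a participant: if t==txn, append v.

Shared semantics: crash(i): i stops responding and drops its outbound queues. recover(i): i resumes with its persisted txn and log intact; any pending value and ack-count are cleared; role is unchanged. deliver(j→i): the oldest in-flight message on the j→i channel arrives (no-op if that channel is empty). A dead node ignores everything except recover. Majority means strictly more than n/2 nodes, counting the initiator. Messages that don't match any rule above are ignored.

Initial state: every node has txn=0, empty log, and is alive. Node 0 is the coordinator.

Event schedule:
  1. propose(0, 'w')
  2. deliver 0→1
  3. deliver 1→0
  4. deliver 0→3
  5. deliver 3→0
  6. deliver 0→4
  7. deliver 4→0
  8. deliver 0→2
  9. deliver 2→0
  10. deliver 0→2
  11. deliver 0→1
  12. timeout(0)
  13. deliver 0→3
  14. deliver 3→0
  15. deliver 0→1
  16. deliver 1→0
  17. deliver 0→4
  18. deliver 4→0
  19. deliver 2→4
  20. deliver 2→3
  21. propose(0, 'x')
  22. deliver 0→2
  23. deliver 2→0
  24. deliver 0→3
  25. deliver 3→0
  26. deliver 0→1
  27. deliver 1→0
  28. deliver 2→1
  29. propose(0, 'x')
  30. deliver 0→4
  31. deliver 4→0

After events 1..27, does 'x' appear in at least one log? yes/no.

no

e1 propose(0,'w'): 0[coor,t=1,-]
e2 deliver 0→1: 1[part,t=1,-]
e3 deliver 1→0: ·
e4 deliver 0→3: 3[part,t=1,-]
e5 deliver 3→0: ·
e6 deliver 0→4: 4[part,t=1,-]
e7 deliver 4→0: ·
e8 deliver 0→2: 2[part,t=1,-]
e9 deliver 2→0: 0[coor,t=1,w]
e10 deliver 0→2: 2[part,t=1,w]
e11 deliver 0→1: 1[part,t=1,w]
e12 timeout(0): 0[coor,t=2,w]
e13 deliver 0→3: 3[part,t=1,w]
e14 deliver 3→0: ·
e15 deliver 0→1: 1[part,t=2,w]
e16 deliver 1→0: ·
e17 deliver 0→4: 4[part,t=1,w]
e18 deliver 4→0: ·
e19 deliver 2→4: ·
e20 deliver 2→3: ·
e21 propose(0,'x'): 0[coor,t=3,w]
e22 deliver 0→2: 2[part,t=2,w]
e23 deliver 2→0: ·
e24 deliver 0→3: 3[part,t=2,w]
e25 deliver 3→0: ·
e26 deliver 0→1: 1[part,t=3,w]
e27 deliver 1→0: ·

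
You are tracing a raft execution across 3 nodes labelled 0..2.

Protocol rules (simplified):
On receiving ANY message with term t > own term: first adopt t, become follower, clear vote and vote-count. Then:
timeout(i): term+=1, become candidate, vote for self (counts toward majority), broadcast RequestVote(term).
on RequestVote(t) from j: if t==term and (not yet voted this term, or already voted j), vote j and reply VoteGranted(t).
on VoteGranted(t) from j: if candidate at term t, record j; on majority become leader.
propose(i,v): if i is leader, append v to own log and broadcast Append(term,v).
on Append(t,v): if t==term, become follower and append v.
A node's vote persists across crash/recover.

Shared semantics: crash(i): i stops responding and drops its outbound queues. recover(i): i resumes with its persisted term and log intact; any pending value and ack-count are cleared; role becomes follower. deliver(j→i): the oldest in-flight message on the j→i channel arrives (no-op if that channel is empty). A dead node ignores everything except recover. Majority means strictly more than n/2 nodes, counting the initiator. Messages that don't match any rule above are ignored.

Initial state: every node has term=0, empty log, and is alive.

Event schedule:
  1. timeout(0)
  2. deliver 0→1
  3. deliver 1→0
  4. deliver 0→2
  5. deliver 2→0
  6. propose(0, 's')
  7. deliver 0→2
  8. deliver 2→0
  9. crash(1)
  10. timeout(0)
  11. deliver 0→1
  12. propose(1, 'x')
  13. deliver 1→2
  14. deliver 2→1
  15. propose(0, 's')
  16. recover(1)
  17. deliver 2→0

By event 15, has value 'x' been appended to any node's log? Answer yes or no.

no

1. timeout(0):  <0:cand t1 ->
2. deliver 0→1:  <1:foll t1 ->
3. deliver 1→0:  <0:lead t1 ->
4. deliver 0→2:  <2:foll t1 ->
5. deliver 2→0:  nop
6. propose(0,'s'):  <0:lead t1 s>
7. deliver 0→2:  <2:foll t1 s>
8. deliver 2→0:  nop
9. crash(1):  <1:✗foll t1 ->
10. timeout(0):  <0:cand t2 s>
11. deliver 0→1:  nop
12. propose(1,'x'):  nop
13. deliver 1→2:  nop
14. deliver 2→1:  nop
15. propose(0,'s'):  nop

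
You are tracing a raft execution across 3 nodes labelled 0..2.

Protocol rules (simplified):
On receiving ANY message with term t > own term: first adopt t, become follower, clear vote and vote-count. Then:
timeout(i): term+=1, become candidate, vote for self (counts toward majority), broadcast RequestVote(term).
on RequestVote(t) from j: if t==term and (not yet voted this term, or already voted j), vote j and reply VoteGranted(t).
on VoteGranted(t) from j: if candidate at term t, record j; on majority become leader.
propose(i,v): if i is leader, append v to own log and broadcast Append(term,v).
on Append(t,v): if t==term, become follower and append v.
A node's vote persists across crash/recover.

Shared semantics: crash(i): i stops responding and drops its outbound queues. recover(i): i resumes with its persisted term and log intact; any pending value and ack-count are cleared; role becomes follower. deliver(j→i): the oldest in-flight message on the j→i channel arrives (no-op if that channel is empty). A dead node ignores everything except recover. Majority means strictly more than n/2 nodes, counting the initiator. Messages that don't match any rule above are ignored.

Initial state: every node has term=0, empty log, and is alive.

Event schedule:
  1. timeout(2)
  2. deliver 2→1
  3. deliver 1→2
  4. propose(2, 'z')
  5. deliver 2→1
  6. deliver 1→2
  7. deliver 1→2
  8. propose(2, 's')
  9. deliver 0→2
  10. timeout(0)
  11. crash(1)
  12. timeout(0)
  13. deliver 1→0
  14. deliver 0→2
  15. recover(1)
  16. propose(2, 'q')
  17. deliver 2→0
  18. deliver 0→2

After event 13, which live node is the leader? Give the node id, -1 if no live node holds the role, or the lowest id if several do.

2

[1] timeout(2) → N2(cand t1 [-])
[2] deliver 2→1 → N1(foll t1 [-])
[3] deliver 1→2 → N2(lead t1 [-])
[4] propose(2,'z') → N2(lead t1 [z])
[5] deliver 2→1 → N1(foll t1 [z])
[6] deliver 1→2 → ∅
[7] deliver 1→2 → ∅
[8] propose(2,'s') → N2(lead t1 [z,s])
[9] deliver 0→2 → ∅
[10] timeout(0) → N0(cand t1 [-])
[11] crash(1) → N1(✗foll t1 [z])
[12] timeout(0) → N0(cand t2 [-])
[13] deliver 1→0 → ∅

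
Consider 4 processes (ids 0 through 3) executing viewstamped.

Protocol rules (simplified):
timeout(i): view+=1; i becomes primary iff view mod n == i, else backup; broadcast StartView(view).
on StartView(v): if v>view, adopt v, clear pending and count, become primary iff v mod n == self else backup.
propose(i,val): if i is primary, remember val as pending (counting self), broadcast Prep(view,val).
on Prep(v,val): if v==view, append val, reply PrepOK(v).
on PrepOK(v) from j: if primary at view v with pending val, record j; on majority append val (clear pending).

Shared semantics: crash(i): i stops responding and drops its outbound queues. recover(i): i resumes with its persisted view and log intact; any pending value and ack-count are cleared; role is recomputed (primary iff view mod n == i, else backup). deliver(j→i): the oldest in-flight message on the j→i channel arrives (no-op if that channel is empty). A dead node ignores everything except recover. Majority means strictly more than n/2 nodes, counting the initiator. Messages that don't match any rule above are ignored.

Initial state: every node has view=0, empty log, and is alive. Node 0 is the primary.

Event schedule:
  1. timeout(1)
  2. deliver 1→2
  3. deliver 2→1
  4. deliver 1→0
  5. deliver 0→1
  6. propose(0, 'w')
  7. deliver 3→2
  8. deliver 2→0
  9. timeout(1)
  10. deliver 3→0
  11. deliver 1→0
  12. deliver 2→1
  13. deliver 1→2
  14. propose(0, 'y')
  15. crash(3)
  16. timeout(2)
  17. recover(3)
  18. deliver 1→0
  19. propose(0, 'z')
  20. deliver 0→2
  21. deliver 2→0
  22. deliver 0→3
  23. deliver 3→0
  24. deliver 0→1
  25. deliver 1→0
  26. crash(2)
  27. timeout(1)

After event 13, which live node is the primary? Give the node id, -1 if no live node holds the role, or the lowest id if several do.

e1 timeout(1): 1[prim,v=1,-]
e2 deliver 1→2: 2[back,v=1,-]
e3 deliver 2→1: ·
e4 deliver 1→0: 0[back,v=1,-]
e5 deliver 0→1: ·
e6 propose(0,'w'): ·
e7 deliver 3→2: ·
e8 deliver 2→0: ·
e9 timeout(1): 1[back,v=2,-]
e10 deliver 3→0: ·
e11 deliver 1→0: 0[back,v=2,-]
e12 deliver 2→1: ·
e13 deliver 1→2: 2[prim,v=2,-]

2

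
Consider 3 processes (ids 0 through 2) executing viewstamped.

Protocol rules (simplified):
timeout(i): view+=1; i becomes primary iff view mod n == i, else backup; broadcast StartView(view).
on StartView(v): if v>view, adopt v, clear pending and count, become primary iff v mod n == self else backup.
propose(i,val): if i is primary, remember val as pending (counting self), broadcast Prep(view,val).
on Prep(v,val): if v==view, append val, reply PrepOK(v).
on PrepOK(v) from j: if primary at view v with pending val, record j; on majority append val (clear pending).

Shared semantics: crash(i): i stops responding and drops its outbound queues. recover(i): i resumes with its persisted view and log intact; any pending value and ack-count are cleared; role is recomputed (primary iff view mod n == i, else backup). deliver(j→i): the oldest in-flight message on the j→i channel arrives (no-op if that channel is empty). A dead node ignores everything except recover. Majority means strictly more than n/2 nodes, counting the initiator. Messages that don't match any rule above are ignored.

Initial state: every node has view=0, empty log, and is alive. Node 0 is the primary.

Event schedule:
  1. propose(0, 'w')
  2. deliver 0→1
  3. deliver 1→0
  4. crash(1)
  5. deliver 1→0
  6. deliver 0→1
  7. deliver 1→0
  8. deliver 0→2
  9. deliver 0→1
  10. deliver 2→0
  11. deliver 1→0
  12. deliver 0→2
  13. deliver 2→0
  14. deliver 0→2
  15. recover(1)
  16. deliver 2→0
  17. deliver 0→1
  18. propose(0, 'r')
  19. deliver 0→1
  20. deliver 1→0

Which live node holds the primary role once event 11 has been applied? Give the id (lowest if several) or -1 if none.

0

e1 propose(0,'w'): ·
e2 deliver 0→1: 1[back,v=0,w]
e3 deliver 1→0: 0[prim,v=0,w]
e4 crash(1): 1[✗back,v=0,w]
e5 deliver 1→0: ·
e6 deliver 0→1: ·
e7 deliver 1→0: ·
e8 deliver 0→2: 2[back,v=0,w]
e9 deliver 0→1: ·
e10 deliver 2→0: ·
e11 deliver 1→0: ·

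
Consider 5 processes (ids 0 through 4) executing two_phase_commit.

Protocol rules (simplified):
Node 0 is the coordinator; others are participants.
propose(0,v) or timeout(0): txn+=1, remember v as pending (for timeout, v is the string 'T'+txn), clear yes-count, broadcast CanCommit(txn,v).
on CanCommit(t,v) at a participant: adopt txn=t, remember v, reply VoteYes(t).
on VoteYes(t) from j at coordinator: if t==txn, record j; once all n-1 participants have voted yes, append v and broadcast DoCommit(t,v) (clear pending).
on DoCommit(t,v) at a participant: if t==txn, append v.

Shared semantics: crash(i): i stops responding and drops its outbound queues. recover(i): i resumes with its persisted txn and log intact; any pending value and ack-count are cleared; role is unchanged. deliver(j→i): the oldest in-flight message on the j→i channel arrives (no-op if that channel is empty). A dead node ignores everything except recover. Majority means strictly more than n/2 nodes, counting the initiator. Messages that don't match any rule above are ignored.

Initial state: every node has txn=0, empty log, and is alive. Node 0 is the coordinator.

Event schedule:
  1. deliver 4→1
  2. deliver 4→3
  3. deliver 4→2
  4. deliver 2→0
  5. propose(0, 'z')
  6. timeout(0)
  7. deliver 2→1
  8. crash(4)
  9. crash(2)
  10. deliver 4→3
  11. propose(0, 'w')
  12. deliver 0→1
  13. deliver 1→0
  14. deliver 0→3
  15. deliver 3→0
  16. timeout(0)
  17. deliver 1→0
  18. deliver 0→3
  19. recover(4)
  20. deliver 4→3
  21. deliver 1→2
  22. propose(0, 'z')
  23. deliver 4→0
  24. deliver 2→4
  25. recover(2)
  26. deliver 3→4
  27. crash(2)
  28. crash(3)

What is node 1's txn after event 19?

1

after 1 — deliver 4→1: ·
after 2 — deliver 4→3: ·
after 3 — deliver 4→2: ·
after 4 — deliver 2→0: ·
after 5 — propose(0,'z'): n0:coor/t1/[-]
after 6 — timeout(0): n0:coor/t2/[-]
after 7 — deliver 2→1: ·
after 8 — crash(4): n4:✗part/t0/[-]
after 9 — crash(2): n2:✗part/t0/[-]
after 10 — deliver 4→3: ·
after 11 — propose(0,'w'): n0:coor/t3/[-]
after 12 — deliver 0→1: n1:part/t1/[-]
after 13 — deliver 1→0: ·
after 14 — deliver 0→3: n3:part/t1/[-]
after 15 — deliver 3→0: ·
after 16 — timeout(0): n0:coor/t4/[-]
after 17 — deliver 1→0: ·
after 18 — deliver 0→3: n3:part/t2/[-]
after 19 — recover(4): n4:part/t0/[-]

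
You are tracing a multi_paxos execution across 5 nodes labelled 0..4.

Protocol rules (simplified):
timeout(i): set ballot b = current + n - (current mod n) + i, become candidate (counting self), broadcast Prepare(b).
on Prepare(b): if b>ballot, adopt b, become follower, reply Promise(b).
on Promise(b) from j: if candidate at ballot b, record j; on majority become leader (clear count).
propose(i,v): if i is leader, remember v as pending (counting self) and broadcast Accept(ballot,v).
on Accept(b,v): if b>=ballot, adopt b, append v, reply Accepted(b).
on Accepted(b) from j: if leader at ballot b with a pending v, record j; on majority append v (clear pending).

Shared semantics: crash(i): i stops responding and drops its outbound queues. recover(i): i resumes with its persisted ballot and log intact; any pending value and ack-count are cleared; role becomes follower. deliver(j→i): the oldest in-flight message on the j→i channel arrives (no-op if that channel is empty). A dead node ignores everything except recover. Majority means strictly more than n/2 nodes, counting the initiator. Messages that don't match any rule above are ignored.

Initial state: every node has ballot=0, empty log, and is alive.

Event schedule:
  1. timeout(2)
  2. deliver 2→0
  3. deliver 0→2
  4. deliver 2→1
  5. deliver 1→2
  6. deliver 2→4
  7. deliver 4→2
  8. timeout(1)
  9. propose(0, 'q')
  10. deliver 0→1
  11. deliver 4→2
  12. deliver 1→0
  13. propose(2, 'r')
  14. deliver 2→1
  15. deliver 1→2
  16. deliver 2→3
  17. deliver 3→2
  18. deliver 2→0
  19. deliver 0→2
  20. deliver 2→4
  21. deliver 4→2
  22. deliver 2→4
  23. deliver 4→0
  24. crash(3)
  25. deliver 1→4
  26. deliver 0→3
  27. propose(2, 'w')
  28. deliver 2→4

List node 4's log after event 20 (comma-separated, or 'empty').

[1] timeout(2) → N2(cand b7 [-])
[2] deliver 2→0 → N0(foll b7 [-])
[3] deliver 0→2 → ∅
[4] deliver 2→1 → N1(foll b7 [-])
[5] deliver 1→2 → N2(lead b7 [-])
[6] deliver 2→4 → N4(foll b7 [-])
[7] deliver 4→2 → ∅
[8] timeout(1) → N1(cand b11 [-])
[9] propose(0,'q') → ∅
[10] deliver 0→1 → ∅
[11] deliver 4→2 → ∅
[12] deliver 1→0 → N0(foll b11 [-])
[13] propose(2,'r') → ∅
[14] deliver 2→1 → ∅
[15] deliver 1→2 → N2(foll b11 [-])
[16] deliver 2→3 → N3(foll b7 [-])
[17] deliver 3→2 → ∅
[18] deliver 2→0 → ∅
[19] deliver 0→2 → ∅
[20] deliver 2→4 → N4(foll b7 [r])

r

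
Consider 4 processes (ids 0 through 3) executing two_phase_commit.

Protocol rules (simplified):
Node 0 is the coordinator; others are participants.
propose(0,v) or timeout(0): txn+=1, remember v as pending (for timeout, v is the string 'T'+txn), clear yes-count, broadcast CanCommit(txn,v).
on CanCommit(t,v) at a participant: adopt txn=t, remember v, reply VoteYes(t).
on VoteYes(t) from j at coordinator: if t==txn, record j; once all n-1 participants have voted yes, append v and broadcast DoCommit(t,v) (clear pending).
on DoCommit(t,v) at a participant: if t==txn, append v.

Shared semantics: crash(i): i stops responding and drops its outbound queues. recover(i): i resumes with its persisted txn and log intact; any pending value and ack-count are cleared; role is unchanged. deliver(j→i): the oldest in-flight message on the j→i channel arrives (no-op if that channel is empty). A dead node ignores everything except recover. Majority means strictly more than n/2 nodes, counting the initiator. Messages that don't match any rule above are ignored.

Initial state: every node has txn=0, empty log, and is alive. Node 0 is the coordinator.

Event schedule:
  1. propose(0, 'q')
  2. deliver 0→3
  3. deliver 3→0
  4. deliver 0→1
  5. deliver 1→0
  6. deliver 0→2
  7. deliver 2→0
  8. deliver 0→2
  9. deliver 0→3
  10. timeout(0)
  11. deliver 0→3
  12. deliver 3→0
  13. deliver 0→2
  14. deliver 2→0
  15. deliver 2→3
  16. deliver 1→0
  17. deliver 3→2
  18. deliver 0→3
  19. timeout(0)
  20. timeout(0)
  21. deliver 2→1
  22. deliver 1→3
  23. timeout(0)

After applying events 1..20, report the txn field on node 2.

[1] propose(0,'q') → N0(coor t1 [-])
[2] deliver 0→3 → N3(part t1 [-])
[3] deliver 3→0 → ∅
[4] deliver 0→1 → N1(part t1 [-])
[5] deliver 1→0 → ∅
[6] deliver 0→2 → N2(part t1 [-])
[7] deliver 2→0 → N0(coor t1 [q])
[8] deliver 0→2 → N2(part t1 [q])
[9] deliver 0→3 → N3(part t1 [q])
[10] timeout(0) → N0(coor t2 [q])
[11] deliver 0→3 → N3(part t2 [q])
[12] deliver 3→0 → ∅
[13] deliver 0→2 → N2(part t2 [q])
[14] deliver 2→0 → ∅
[15] deliver 2→3 → ∅
[16] deliver 1→0 → ∅
[17] deliver 3→2 → ∅
[18] deliver 0→3 → ∅
[19] timeout(0) → N0(coor t3 [q])
[20] timeout(0) → N0(coor t4 [q])

2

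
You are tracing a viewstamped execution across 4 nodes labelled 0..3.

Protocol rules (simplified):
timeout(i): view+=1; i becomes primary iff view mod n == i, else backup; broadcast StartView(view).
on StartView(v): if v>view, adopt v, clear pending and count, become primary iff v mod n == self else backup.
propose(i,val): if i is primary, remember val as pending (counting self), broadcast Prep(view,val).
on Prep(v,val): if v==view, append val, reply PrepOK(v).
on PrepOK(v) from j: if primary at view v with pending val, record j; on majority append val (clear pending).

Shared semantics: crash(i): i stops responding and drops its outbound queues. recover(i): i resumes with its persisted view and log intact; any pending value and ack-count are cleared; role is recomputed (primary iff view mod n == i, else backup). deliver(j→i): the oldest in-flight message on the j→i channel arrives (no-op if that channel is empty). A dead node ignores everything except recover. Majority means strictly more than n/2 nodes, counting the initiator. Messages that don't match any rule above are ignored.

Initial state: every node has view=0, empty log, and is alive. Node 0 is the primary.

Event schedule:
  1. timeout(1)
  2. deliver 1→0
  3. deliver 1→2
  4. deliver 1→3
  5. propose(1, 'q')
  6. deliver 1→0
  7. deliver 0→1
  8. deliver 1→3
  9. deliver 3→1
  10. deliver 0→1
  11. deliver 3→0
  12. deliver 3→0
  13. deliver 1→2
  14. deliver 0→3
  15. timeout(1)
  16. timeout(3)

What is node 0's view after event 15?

[1] timeout(1) → N1(prim v1 [-])
[2] deliver 1→0 → N0(back v1 [-])
[3] deliver 1→2 → N2(back v1 [-])
[4] deliver 1→3 → N3(back v1 [-])
[5] propose(1,'q') → ∅
[6] deliver 1→0 → N0(back v1 [q])
[7] deliver 0→1 → ∅
[8] deliver 1→3 → N3(back v1 [q])
[9] deliver 3→1 → N1(prim v1 [q])
[10] deliver 0→1 → ∅
[11] deliver 3→0 → ∅
[12] deliver 3→0 → ∅
[13] deliver 1→2 → N2(back v1 [q])
[14] deliver 0→3 → ∅
[15] timeout(1) → N1(back v2 [q])

1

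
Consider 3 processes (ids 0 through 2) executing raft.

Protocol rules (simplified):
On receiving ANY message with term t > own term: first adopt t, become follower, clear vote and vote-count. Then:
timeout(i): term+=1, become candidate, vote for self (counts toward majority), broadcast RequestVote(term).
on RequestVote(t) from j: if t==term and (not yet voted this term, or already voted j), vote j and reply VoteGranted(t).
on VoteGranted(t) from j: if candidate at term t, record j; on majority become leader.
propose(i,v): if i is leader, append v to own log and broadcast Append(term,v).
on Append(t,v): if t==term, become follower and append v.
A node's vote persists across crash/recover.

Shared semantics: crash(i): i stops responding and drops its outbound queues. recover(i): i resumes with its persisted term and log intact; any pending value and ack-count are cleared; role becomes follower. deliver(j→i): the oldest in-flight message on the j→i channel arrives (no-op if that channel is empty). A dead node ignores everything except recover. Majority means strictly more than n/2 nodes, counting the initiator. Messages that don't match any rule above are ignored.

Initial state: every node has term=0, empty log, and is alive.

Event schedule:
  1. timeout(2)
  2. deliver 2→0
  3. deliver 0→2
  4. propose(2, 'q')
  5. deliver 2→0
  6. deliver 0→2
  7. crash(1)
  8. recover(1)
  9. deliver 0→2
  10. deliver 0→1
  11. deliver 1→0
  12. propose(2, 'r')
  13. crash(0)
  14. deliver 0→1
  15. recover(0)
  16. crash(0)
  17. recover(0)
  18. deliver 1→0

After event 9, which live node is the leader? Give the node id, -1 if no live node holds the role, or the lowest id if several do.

2

step 1 timeout(2): 2={cand,t=1,log=-}
step 2 deliver 2→0: 0={foll,t=1,log=-}
step 3 deliver 0→2: 2={lead,t=1,log=-}
step 4 propose(2,'q'): 2={lead,t=1,log=q}
step 5 deliver 2→0: 0={foll,t=1,log=q}
step 6 deliver 0→2: —
step 7 crash(1): 1={✗foll,t=0,log=-}
step 8 recover(1): 1={foll,t=0,log=-}
step 9 deliver 0→2: —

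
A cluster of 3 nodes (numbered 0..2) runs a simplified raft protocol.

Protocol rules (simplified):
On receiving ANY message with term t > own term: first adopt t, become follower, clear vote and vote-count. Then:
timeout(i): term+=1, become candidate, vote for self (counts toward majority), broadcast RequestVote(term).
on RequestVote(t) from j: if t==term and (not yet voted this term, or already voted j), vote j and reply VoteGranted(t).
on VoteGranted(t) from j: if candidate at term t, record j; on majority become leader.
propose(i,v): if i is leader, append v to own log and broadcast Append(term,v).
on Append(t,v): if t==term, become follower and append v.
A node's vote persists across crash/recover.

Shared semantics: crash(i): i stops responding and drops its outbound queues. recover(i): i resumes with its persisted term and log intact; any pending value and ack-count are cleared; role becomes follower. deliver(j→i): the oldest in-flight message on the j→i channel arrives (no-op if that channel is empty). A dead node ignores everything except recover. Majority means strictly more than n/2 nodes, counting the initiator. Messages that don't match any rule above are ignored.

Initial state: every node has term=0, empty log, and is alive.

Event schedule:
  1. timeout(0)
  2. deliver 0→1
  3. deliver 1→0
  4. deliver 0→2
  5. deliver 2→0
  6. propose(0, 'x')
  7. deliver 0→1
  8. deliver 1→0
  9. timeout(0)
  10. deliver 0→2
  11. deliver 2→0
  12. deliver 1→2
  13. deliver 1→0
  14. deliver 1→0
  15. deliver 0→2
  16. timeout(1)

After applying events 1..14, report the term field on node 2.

[1] timeout(0) → N0(cand t1 [-])
[2] deliver 0→1 → N1(foll t1 [-])
[3] deliver 1→0 → N0(lead t1 [-])
[4] deliver 0→2 → N2(foll t1 [-])
[5] deliver 2→0 → ∅
[6] propose(0,'x') → N0(lead t1 [x])
[7] deliver 0→1 → N1(foll t1 [x])
[8] deliver 1→0 → ∅
[9] timeout(0) → N0(cand t2 [x])
[10] deliver 0→2 → N2(foll t1 [x])
[11] deliver 2→0 → ∅
[12] deliver 1→2 → ∅
[13] deliver 1→0 → ∅
[14] deliver 1→0 → ∅

1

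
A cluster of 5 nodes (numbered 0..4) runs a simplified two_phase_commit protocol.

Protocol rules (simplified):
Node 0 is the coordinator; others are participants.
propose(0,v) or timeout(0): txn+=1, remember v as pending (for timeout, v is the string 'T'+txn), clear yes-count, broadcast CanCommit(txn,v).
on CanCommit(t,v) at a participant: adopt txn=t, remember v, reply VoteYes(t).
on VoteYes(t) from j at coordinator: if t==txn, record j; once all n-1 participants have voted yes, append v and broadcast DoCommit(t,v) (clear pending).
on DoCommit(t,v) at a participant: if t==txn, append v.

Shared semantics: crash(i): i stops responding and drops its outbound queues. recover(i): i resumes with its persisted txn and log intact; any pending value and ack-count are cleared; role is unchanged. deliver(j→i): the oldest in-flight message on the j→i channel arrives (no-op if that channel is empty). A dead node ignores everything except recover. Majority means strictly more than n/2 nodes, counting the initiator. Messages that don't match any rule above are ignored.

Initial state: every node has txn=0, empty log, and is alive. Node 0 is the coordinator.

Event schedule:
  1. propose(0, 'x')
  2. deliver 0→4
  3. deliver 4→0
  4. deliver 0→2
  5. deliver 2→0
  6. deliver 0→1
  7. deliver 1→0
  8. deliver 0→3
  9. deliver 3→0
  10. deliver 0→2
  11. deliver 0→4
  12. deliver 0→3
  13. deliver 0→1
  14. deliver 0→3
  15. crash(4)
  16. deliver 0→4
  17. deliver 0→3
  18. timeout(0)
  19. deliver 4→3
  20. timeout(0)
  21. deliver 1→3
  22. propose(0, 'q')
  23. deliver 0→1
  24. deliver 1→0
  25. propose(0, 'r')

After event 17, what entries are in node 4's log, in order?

x

1. propose(0,'x'):  <0:coor t1 ->
2. deliver 0→4:  <4:part t1 ->
3. deliver 4→0:  nop
4. deliver 0→2:  <2:part t1 ->
5. deliver 2→0:  nop
6. deliver 0→1:  <1:part t1 ->
7. deliver 1→0:  nop
8. deliver 0→3:  <3:part t1 ->
9. deliver 3→0:  <0:coor t1 x>
10. deliver 0→2:  <2:part t1 x>
11. deliver 0→4:  <4:part t1 x>
12. deliver 0→3:  <3:part t1 x>
13. deliver 0→1:  <1:part t1 x>
14. deliver 0→3:  nop
15. crash(4):  <4:✗part t1 x>
16. deliver 0→4:  nop
17. deliver 0→3:  nop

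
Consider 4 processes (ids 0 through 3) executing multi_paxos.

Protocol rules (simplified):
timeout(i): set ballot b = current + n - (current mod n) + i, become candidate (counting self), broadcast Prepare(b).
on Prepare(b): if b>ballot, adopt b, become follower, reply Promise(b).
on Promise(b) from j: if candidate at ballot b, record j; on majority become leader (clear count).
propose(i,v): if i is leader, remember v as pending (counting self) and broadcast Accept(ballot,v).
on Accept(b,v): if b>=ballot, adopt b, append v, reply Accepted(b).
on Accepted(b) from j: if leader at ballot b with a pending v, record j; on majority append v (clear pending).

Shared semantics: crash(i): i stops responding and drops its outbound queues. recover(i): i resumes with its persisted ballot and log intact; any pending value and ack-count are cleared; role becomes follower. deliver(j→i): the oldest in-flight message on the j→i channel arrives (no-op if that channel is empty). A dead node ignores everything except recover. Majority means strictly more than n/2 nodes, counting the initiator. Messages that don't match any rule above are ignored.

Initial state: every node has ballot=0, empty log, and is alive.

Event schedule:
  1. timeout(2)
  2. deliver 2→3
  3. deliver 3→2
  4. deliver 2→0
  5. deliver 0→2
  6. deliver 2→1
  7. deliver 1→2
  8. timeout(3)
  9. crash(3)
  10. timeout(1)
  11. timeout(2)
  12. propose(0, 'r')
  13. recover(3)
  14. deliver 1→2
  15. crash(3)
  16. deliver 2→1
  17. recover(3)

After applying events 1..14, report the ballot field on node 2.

step 1 timeout(2): 2={cand,b=6,log=-}
step 2 deliver 2→3: 3={foll,b=6,log=-}
step 3 deliver 3→2: —
step 4 deliver 2→0: 0={foll,b=6,log=-}
step 5 deliver 0→2: 2={lead,b=6,log=-}
step 6 deliver 2→1: 1={foll,b=6,log=-}
step 7 deliver 1→2: —
step 8 timeout(3): 3={cand,b=11,log=-}
step 9 crash(3): 3={✗cand,b=11,log=-}
step 10 timeout(1): 1={cand,b=9,log=-}
step 11 timeout(2): 2={cand,b=10,log=-}
step 12 propose(0,'r'): —
step 13 recover(3): 3={foll,b=11,log=-}
step 14 deliver 1→2: —

10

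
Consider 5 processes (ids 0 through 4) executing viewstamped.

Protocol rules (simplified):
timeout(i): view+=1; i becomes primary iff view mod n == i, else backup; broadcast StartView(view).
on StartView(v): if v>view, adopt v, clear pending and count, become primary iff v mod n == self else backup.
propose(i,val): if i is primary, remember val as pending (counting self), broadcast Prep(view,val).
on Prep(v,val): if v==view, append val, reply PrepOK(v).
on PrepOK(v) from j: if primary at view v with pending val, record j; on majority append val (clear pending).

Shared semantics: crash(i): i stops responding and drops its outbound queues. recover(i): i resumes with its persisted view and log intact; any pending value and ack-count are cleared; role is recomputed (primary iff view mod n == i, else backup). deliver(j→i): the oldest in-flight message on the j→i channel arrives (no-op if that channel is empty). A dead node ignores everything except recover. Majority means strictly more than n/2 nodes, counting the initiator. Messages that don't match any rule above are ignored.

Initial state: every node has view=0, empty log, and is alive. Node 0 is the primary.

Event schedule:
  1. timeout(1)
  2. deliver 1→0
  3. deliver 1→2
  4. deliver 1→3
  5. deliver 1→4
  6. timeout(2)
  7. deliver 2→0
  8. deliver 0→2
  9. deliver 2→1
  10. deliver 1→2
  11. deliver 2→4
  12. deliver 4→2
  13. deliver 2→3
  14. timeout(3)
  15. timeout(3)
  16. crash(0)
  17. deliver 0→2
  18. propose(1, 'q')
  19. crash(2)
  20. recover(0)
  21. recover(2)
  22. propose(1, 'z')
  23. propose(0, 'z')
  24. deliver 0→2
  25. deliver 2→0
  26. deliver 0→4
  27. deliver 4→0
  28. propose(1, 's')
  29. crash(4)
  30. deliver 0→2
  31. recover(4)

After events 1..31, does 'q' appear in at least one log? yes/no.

step 1 timeout(1): 1={prim,v=1,log=-}
step 2 deliver 1→0: 0={back,v=1,log=-}
step 3 deliver 1→2: 2={back,v=1,log=-}
step 4 deliver 1→3: 3={back,v=1,log=-}
step 5 deliver 1→4: 4={back,v=1,log=-}
step 6 timeout(2): 2={prim,v=2,log=-}
step 7 deliver 2→0: 0={back,v=2,log=-}
step 8 deliver 0→2: —
step 9 deliver 2→1: 1={back,v=2,log=-}
step 10 deliver 1→2: —
step 11 deliver 2→4: 4={back,v=2,log=-}
step 12 deliver 4→2: —
step 13 deliver 2→3: 3={back,v=2,log=-}
step 14 timeout(3): 3={prim,v=3,log=-}
step 15 timeout(3): 3={back,v=4,log=-}
step 16 crash(0): 0={✗back,v=2,log=-}
step 17 deliver 0→2: —
step 18 propose(1,'q'): —
step 19 crash(2): 2={✗prim,v=2,log=-}
step 20 recover(0): 0={back,v=2,log=-}
step 21 recover(2): 2={prim,v=2,log=-}
step 22 propose(1,'z'): —
step 23 propose(0,'z'): —
step 24 deliver 0→2: —
step 25 deliver 2→0: —
step 26 deliver 0→4: —
step 27 deliver 4→0: —
step 28 propose(1,'s'): —
step 29 crash(4): 4={✗back,v=2,log=-}
step 30 deliver 0→2: —
step 31 recover(4): 4={back,v=2,log=-}

no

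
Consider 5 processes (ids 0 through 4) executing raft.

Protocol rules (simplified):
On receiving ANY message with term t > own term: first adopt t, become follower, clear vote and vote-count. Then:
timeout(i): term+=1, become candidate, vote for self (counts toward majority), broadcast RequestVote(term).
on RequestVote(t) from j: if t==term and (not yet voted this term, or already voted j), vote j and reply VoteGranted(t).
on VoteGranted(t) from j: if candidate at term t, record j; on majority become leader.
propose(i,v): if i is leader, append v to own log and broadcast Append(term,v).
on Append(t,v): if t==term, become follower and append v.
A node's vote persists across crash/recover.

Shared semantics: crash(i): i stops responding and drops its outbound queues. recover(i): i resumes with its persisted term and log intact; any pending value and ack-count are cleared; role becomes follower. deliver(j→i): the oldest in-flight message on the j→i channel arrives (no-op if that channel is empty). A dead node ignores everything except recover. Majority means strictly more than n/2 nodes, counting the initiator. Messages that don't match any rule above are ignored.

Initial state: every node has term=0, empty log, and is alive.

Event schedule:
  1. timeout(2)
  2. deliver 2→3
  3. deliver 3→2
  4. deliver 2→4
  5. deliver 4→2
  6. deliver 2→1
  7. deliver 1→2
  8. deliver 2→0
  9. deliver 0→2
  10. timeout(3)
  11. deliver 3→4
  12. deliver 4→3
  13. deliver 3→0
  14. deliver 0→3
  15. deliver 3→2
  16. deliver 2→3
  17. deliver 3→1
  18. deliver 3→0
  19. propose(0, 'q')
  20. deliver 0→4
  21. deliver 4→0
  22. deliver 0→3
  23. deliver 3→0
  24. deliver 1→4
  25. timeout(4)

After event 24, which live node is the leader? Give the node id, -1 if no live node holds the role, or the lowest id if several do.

[1] timeout(2) → N2(cand t1 [-])
[2] deliver 2→3 → N3(foll t1 [-])
[3] deliver 3→2 → ∅
[4] deliver 2→4 → N4(foll t1 [-])
[5] deliver 4→2 → N2(lead t1 [-])
[6] deliver 2→1 → N1(foll t1 [-])
[7] deliver 1→2 → ∅
[8] deliver 2→0 → N0(foll t1 [-])
[9] deliver 0→2 → ∅
[10] timeout(3) → N3(cand t2 [-])
[11] deliver 3→4 → N4(foll t2 [-])
[12] deliver 4→3 → ∅
[13] deliver 3→0 → N0(foll t2 [-])
[14] deliver 0→3 → N3(lead t2 [-])
[15] deliver 3→2 → N2(foll t2 [-])
[16] deliver 2→3 → ∅
[17] deliver 3→1 → N1(foll t2 [-])
[18] deliver 3→0 → ∅
[19] propose(0,'q') → ∅
[20] deliver 0→4 → ∅
[21] deliver 4→0 → ∅
[22] deliver 0→3 → ∅
[23] deliver 3→0 → ∅
[24] deliver 1→4 → ∅

3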